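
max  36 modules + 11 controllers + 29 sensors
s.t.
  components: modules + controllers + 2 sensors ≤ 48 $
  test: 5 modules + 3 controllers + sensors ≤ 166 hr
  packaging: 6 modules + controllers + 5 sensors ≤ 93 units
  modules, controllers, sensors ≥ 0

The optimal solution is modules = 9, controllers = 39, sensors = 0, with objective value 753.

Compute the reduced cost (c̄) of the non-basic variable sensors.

-8

Check each constraint at x*: components 48/48 (tight); test 162/166 (slack 4); packaging 93/93 (tight).
Slack constraints have shadow price 0 (complementary slackness).
From A_Bᵀ y = c: 1·y_components + 6·y_packaging = 36; 1·y_components + 1·y_packaging = 11.
→ y_components = 6 and y_packaging = 5.
Reduced cost of sensors: c₃ − yᵀa₃ = 29 − (6·2 + 5·5) = 29 − 37 = -8.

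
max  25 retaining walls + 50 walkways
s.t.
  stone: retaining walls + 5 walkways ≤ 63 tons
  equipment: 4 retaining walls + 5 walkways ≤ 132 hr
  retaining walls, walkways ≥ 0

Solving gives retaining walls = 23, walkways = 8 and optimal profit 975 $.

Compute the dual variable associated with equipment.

Both stone and equipment are binding at x*.
The binding rows give the dual system: 1·y_stone + 4·y_equipment = 25 and 5·y_stone + 5·y_equipment = 50.
→ y_stone = 5 and y_equipment = 5.
Shadow price of equipment = 5.

5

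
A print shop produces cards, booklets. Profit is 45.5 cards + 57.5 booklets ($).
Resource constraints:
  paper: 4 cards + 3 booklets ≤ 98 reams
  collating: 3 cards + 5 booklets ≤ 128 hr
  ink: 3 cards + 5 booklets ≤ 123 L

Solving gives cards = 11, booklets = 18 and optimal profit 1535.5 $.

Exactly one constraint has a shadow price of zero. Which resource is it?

collating

paper: 98/98 (binding)
collating: 123/128 (slack 5)
ink: 123/123 (binding)
By complementary slackness, a constraint with positive slack has shadow price 0 → collating.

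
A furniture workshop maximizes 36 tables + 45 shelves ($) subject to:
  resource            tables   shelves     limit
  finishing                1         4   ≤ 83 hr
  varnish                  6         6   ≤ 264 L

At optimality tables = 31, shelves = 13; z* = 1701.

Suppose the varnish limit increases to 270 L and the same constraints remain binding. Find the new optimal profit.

1734

Check each constraint at x*: finishing 83/83 (tight); varnish 264/264 (tight).
From A_Bᵀ y = c: 1·y_finishing + 6·y_varnish = 36; 4·y_finishing + 6·y_varnish = 45.
Solving: y_finishing = 3, y_varnish = 5.5.
Δz = y_varnish·Δb = 5.5 × (6) = 33, so new z* = 1701 + 33 = 1734.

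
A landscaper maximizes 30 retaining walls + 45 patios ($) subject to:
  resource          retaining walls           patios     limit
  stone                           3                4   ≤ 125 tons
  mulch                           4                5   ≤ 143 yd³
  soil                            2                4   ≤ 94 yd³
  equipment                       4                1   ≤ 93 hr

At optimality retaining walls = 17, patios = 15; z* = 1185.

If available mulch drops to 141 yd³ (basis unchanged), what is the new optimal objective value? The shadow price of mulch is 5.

1175

Δb = -2, so new z* = 1185 + (5)·(-2) = 1185 − 10 = 1175.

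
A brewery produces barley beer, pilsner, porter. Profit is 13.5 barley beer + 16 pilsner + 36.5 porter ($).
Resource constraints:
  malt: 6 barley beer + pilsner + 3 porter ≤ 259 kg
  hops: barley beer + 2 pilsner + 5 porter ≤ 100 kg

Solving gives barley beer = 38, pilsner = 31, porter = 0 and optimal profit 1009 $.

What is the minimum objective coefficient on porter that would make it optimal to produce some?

Check each constraint at x*: malt 259/259 (tight); hops 100/100 (tight).
Dual feasibility on the basic columns requires 6·y_malt + 1·y_hops = 13.5, 1·y_malt + 2·y_hops = 16.
→ y_malt = 1 and y_hops = 7.5.
porter enters the basis when its profit ≥ yᵀa₃ = 1·3 + 7.5·5 = 40.5.

40.5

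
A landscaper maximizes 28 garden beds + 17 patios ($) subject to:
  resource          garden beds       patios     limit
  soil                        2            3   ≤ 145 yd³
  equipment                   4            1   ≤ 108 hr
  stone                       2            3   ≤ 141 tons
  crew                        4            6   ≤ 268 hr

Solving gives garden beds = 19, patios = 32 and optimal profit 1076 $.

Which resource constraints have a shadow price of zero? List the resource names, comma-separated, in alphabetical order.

soil: 134/145 (slack 11)
equipment: 108/108 (binding)
stone: 134/141 (slack 7)
crew: 268/268 (binding)
By complementary slackness, a constraint with positive slack has shadow price 0 → soil, stone.

soil, stone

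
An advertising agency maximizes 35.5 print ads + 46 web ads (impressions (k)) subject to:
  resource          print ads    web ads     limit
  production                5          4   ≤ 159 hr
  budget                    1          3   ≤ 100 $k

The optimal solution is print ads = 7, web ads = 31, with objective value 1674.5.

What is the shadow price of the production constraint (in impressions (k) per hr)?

At the optimum: production uses 159 of 159 (binding); budget uses 100 of 100 (binding).
The binding rows give the dual system: 5·y_production + 1·y_budget = 35.5 and 4·y_production + 3·y_budget = 46.
This yields shadow prices y_production = 5.5, y_budget = 8.
Shadow price of production = 5.5.

5.5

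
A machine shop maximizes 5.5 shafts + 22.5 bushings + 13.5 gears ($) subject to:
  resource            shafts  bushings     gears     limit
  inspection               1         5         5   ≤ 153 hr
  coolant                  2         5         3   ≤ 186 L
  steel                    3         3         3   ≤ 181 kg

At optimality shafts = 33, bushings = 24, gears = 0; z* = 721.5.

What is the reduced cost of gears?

Binding: inspection and coolant. Non-binding: steel (10 unused).
By complementary slackness, y = 0 for the non-binding constraint.
The binding rows give the dual system: 1·y_inspection + 2·y_coolant = 5.5 and 5·y_inspection + 5·y_coolant = 22.5.
→ y_inspection = 3.5 and y_coolant = 1.
Reduced cost of gears: c₃ − yᵀa₃ = 13.5 − (3.5·5 + 1·3) = 13.5 − 20.5 = -7.

-7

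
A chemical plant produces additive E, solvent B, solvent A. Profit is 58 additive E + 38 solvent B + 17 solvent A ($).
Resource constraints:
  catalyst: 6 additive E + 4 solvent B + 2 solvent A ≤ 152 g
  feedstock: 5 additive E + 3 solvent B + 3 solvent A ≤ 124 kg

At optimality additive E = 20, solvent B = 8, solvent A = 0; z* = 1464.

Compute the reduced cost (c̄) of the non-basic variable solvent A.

-5

At the optimum: catalyst uses 152 of 152 (binding); feedstock uses 124 of 124 (binding).
The binding rows give the dual system: 6·y_catalyst + 5·y_feedstock = 58 and 4·y_catalyst + 3·y_feedstock = 38.
Solving: y_catalyst = 8, y_feedstock = 2.
Reduced cost of solvent A: c₃ − yᵀa₃ = 17 − (8·2 + 2·3) = 17 − 22 = -5.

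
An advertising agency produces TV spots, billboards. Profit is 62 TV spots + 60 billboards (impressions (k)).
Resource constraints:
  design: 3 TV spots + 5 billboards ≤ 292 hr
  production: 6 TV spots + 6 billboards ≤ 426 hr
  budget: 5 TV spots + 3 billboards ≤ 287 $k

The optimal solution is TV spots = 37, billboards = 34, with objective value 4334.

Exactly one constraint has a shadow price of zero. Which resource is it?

design: 281/292 (slack 11)
production: 426/426 (binding)
budget: 287/287 (binding)
By complementary slackness, a constraint with positive slack has shadow price 0 → design.

design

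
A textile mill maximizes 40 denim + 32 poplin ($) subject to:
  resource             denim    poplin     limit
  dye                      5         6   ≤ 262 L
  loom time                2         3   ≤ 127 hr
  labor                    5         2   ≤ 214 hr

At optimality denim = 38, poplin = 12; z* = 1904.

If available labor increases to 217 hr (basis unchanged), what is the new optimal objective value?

Binding: dye and labor. Non-binding: loom time (15 unused).
Slack constraints have shadow price 0 (complementary slackness).
The binding rows give the dual system: 5·y_dye + 5·y_labor = 40 and 6·y_dye + 2·y_labor = 32.
This yields shadow prices y_dye = 4, y_labor = 4.
Δz = y_labor·Δb = 4 × (3) = 12, so new z* = 1904 + 12 = 1916.

1916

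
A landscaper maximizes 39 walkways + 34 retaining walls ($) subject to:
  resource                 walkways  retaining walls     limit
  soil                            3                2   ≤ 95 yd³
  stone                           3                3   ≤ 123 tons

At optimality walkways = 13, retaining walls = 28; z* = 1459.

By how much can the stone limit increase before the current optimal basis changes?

19.5

Binding constraints: soil, stone. The basis is B = [[3,2],[3,3]] with det 3.
Per unit increase in stone, x* moves by d = (-0.6667, 1).
The basis stays optimal until walkways reaches 0; allowable increase = 19.5 tons.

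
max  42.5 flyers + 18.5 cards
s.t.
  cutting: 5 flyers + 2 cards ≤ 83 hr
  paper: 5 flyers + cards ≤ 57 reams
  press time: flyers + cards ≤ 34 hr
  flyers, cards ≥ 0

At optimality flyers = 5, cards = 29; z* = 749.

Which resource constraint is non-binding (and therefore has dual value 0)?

cutting: 83/83 (binding)
paper: 54/57 (slack 3)
press time: 34/34 (binding)
By complementary slackness, a constraint with positive slack has shadow price 0 → paper.

paper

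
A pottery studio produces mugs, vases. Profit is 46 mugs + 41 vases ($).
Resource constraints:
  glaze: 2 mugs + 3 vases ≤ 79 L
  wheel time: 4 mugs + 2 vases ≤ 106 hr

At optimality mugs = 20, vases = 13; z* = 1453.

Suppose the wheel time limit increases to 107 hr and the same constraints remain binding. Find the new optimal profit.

Both glaze and wheel time are binding at x*.
The binding rows give the dual system: 2·y_glaze + 4·y_wheel time = 46 and 3·y_glaze + 2·y_wheel time = 41.
This yields shadow prices y_glaze = 9, y_wheel time = 7.
Δz = y_wheel time·Δb = 7 × (1) = 7, so new z* = 1453 + 7 = 1460.

1460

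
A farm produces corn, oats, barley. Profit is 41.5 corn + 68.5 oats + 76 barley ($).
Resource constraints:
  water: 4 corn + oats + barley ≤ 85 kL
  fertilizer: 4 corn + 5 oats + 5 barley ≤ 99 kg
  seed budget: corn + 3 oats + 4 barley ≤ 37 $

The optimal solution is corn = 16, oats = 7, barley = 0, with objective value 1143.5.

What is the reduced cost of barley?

Check each constraint at x*: water 71/85 (slack 14); fertilizer 99/99 (tight); seed budget 37/37 (tight).
By complementary slackness, y = 0 for the non-binding constraint.
From A_Bᵀ y = c: 4·y_fertilizer + 1·y_seed budget = 41.5; 5·y_fertilizer + 3·y_seed budget = 68.5.
→ y_fertilizer = 8 and y_seed budget = 9.5.
Reduced cost of barley: c₃ − yᵀa₃ = 76 − (8·5 + 9.5·4) = 76 − 78 = -2.

-2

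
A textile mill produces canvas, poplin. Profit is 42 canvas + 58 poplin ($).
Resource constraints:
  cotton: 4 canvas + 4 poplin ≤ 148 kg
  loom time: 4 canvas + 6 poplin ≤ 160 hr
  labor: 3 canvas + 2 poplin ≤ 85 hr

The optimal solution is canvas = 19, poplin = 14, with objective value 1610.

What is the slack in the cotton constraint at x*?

16

cotton used = 4·19 + 4·14 = 132; slack = 148 − 132 = 16.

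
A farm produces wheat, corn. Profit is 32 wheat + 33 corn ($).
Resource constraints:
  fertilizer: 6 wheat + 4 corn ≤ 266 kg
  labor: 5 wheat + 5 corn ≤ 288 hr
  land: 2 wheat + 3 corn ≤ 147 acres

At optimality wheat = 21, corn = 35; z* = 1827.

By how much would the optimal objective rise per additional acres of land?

At the optimum: fertilizer uses 266 of 266 (binding); labor uses 280 of 288 (slack = 8); land uses 147 of 147 (binding).
By complementary slackness, y = 0 for the non-binding constraint.
Dual feasibility on the basic columns requires 6·y_fertilizer + 2·y_land = 32, 4·y_fertilizer + 3·y_land = 33.
→ y_fertilizer = 3 and y_land = 7.
Shadow price of land = 7.

7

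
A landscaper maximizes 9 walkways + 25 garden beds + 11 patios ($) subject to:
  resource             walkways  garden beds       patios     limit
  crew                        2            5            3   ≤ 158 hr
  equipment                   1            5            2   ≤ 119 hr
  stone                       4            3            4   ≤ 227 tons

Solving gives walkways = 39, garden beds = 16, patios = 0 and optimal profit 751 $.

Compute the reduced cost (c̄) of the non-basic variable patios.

-3

Check each constraint at x*: crew 158/158 (tight); equipment 119/119 (tight); stone 204/227 (slack 23).
By complementary slackness, y = 0 for the non-binding constraint.
Dual feasibility on the basic columns requires 2·y_crew + 1·y_equipment = 9, 5·y_crew + 5·y_equipment = 25.
Solving: y_crew = 4, y_equipment = 1.
Reduced cost of patios: c₃ − yᵀa₃ = 11 − (4·3 + 1·2) = 11 − 14 = -3.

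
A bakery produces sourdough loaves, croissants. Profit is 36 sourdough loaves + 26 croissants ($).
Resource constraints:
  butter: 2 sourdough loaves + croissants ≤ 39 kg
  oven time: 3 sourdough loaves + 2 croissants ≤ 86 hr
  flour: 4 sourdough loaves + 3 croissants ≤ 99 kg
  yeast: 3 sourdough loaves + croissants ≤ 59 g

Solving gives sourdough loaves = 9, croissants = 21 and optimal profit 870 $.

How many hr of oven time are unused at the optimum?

oven time used = 3·9 + 2·21 = 69; slack = 86 − 69 = 17.

17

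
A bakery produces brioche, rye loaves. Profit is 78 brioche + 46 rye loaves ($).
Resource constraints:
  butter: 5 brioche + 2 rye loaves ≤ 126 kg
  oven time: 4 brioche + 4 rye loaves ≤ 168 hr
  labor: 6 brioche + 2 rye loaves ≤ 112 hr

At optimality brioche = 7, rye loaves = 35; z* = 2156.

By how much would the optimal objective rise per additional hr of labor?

Binding: oven time and labor. Non-binding: butter (21 unused).
Slack constraints have shadow price 0 (complementary slackness).
Dual feasibility on the basic columns requires 4·y_oven time + 6·y_labor = 78, 4·y_oven time + 2·y_labor = 46.
Solving: y_oven time = 7.5, y_labor = 8.
Shadow price of labor = 8.

8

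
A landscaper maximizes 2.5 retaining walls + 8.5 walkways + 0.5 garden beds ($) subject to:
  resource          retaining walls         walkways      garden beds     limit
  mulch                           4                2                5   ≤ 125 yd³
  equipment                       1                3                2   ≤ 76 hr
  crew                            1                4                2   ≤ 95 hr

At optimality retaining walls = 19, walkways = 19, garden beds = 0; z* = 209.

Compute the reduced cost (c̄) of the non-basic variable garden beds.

-4.5

Binding: equipment and crew. Non-binding: mulch (11 unused).
By complementary slackness, y = 0 for the non-binding constraint.
From A_Bᵀ y = c: 1·y_equipment + 1·y_crew = 2.5; 3·y_equipment + 4·y_crew = 8.5.
This yields shadow prices y_equipment = 1.5, y_crew = 1.
Reduced cost of garden beds: c₃ − yᵀa₃ = 0.5 − (1.5·2 + 1·2) = 0.5 − 5 = -4.5.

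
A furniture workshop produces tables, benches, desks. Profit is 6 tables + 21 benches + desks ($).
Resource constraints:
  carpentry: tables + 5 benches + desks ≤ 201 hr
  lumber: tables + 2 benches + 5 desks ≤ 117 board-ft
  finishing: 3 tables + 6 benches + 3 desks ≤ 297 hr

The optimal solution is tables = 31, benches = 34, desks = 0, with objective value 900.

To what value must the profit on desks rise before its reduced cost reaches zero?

Check each constraint at x*: carpentry 201/201 (tight); lumber 99/117 (slack 18); finishing 297/297 (tight).
Since lumber is not tight, its dual is 0.
From A_Bᵀ y = c: 1·y_carpentry + 3·y_finishing = 6; 5·y_carpentry + 6·y_finishing = 21.
→ y_carpentry = 3 and y_finishing = 1.
desks enters the basis when its profit ≥ yᵀa₃ = 3·1 + 1·3 = 6.

6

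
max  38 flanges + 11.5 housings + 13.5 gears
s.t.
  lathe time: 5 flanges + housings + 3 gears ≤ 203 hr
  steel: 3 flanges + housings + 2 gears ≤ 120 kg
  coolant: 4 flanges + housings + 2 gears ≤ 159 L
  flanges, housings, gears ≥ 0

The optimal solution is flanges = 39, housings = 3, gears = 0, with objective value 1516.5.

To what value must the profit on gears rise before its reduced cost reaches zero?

23

At the optimum: lathe time uses 198 of 203 (slack = 5); steel uses 120 of 120 (binding); coolant uses 159 of 159 (binding).
Slack constraints have shadow price 0 (complementary slackness).
Dual feasibility on the basic columns requires 3·y_steel + 4·y_coolant = 38, 1·y_steel + 1·y_coolant = 11.5.
This yields shadow prices y_steel = 8, y_coolant = 3.5.
gears enters the basis when its profit ≥ yᵀa₃ = 8·2 + 3.5·2 = 23.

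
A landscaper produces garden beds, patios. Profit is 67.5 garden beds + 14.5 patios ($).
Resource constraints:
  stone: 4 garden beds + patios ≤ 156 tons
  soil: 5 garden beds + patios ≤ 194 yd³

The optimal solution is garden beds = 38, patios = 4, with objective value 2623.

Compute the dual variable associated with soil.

Check each constraint at x*: stone 156/156 (tight); soil 194/194 (tight).
From A_Bᵀ y = c: 4·y_stone + 5·y_soil = 67.5; 1·y_stone + 1·y_soil = 14.5.
This yields shadow prices y_stone = 5, y_soil = 9.5.
Shadow price of soil = 9.5.

9.5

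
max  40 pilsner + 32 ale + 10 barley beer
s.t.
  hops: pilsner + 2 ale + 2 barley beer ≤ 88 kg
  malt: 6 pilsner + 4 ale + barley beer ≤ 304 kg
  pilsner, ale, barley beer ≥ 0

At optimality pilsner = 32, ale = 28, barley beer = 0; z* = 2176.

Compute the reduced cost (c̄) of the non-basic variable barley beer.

Both hops and malt are binding at x*.
The binding rows give the dual system: 1·y_hops + 6·y_malt = 40 and 2·y_hops + 4·y_malt = 32.
This yields shadow prices y_hops = 4, y_malt = 6.
Reduced cost of barley beer: c₃ − yᵀa₃ = 10 − (4·2 + 6·1) = 10 − 14 = -4.

-4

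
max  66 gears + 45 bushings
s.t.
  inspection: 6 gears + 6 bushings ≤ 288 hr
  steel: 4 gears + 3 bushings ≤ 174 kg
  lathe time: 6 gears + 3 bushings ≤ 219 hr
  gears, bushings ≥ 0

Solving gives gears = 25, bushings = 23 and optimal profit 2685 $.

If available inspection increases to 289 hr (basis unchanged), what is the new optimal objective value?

Check each constraint at x*: inspection 288/288 (tight); steel 169/174 (slack 5); lathe time 219/219 (tight).
By complementary slackness, y = 0 for the non-binding constraint.
The binding rows give the dual system: 6·y_inspection + 6·y_lathe time = 66 and 6·y_inspection + 3·y_lathe time = 45.
This yields shadow prices y_inspection = 4, y_lathe time = 7.
Δz = y_inspection·Δb = 4 × (1) = 4, so new z* = 2685 + 4 = 2689.

2689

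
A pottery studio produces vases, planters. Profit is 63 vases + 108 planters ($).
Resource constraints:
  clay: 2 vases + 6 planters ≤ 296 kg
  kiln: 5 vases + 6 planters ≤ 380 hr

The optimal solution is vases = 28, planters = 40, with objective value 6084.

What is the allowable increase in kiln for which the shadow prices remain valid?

Binding constraints: clay, kiln. The basis is B = [[2,6],[5,6]] with det -18.
Per unit increase in kiln, x* moves by d = (0.3333, -0.1111).
The basis stays optimal until planters reaches 0; allowable increase = 360 hr.

360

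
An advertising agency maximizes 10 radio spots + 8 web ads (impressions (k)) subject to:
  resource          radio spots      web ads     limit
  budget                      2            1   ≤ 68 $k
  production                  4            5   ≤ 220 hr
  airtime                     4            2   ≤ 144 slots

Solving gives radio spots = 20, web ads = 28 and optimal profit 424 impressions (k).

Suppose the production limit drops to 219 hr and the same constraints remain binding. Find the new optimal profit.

423

Binding: budget and production. Non-binding: airtime (8 unused).
Since airtime is not tight, its dual is 0.
From A_Bᵀ y = c: 2·y_budget + 4·y_production = 10; 1·y_budget + 5·y_production = 8.
Solving: y_budget = 3, y_production = 1.
Δz = y_production·Δb = 1 × (-1) = -1, so new z* = 424 − 1 = 423.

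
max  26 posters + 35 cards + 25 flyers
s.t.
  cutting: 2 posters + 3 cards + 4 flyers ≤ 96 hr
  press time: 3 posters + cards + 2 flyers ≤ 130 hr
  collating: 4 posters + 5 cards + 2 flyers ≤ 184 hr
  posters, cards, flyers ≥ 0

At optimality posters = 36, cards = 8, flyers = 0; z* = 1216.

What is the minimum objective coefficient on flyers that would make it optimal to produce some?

28

At the optimum: cutting uses 96 of 96 (binding); press time uses 116 of 130 (slack = 14); collating uses 184 of 184 (binding).
Since press time is not tight, its dual is 0.
The binding rows give the dual system: 2·y_cutting + 4·y_collating = 26 and 3·y_cutting + 5·y_collating = 35.
→ y_cutting = 5 and y_collating = 4.
flyers enters the basis when its profit ≥ yᵀa₃ = 5·4 + 4·2 = 28.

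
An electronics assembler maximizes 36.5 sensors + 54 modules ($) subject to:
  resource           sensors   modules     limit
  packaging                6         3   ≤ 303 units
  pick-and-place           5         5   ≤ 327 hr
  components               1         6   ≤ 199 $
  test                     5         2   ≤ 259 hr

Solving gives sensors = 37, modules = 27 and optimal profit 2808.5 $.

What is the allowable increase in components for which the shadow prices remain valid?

Binding constraints: packaging, components. The basis is B = [[6,3],[1,6]] with det 33.
Per unit increase in components, x* moves by d = (-0.0909, 0.1818).
The basis stays optimal until pick-and-place becomes binding; allowable increase = 15.4 $.

15.4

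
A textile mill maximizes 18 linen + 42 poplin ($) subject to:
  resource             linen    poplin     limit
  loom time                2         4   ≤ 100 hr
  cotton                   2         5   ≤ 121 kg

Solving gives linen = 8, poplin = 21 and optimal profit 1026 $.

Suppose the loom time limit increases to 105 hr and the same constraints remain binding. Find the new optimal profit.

1041

At the optimum: loom time uses 100 of 100 (binding); cotton uses 121 of 121 (binding).
The binding rows give the dual system: 2·y_loom time + 2·y_cotton = 18 and 4·y_loom time + 5·y_cotton = 42.
→ y_loom time = 3 and y_cotton = 6.
Δz = y_loom time·Δb = 3 × (5) = 15, so new z* = 1026 + 15 = 1041.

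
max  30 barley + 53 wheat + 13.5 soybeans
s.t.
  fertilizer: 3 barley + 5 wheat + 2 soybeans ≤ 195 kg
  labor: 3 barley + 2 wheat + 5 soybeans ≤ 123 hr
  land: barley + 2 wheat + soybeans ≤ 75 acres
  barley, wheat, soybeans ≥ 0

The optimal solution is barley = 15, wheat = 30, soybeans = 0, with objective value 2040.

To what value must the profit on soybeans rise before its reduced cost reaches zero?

23

At the optimum: fertilizer uses 195 of 195 (binding); labor uses 105 of 123 (slack = 18); land uses 75 of 75 (binding).
By complementary slackness, y = 0 for the non-binding constraint.
The binding rows give the dual system: 3·y_fertilizer + 1·y_land = 30 and 5·y_fertilizer + 2·y_land = 53.
Solving: y_fertilizer = 7, y_land = 9.
soybeans enters the basis when its profit ≥ yᵀa₃ = 7·2 + 9·1 = 23.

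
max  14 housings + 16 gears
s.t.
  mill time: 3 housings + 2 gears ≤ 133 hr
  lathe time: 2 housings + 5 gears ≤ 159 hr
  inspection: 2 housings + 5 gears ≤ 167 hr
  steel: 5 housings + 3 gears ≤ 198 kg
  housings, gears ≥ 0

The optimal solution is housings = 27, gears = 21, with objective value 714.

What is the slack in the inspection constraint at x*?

inspection used = 2·27 + 5·21 = 159; slack = 167 − 159 = 8.

8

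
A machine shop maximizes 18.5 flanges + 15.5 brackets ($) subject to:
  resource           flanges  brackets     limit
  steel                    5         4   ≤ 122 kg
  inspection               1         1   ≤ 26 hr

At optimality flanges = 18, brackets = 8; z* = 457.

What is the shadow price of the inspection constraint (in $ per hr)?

At the optimum: steel uses 122 of 122 (binding); inspection uses 26 of 26 (binding).
From A_Bᵀ y = c: 5·y_steel + 1·y_inspection = 18.5; 4·y_steel + 1·y_inspection = 15.5.
→ y_steel = 3 and y_inspection = 3.5.
Shadow price of inspection = 3.5.

3.5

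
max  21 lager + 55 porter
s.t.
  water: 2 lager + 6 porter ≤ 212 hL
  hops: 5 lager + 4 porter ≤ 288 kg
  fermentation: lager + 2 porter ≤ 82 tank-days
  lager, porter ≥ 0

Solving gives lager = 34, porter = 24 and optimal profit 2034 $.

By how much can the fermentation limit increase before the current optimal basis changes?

Binding constraints: water, fermentation. The basis is B = [[2,6],[1,2]] with det -2.
Per unit increase in fermentation, x* moves by d = (3, -1).
The basis stays optimal until hops becomes binding; allowable increase = 2 tank-days.

2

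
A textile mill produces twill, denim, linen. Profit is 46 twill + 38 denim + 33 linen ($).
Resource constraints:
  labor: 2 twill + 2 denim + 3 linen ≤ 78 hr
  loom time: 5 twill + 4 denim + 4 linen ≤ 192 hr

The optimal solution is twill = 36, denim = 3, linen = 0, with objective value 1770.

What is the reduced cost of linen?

Both labor and loom time are binding at x*.
The binding rows give the dual system: 2·y_labor + 5·y_loom time = 46 and 2·y_labor + 4·y_loom time = 38.
Solving: y_labor = 3, y_loom time = 8.
Reduced cost of linen: c₃ − yᵀa₃ = 33 − (3·3 + 8·4) = 33 − 41 = -8.

-8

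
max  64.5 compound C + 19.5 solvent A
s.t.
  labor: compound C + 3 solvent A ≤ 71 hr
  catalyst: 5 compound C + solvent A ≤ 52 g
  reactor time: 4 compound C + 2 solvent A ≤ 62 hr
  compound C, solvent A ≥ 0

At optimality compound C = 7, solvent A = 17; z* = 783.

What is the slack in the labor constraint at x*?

13

labor used = 1·7 + 3·17 = 58; slack = 71 − 58 = 13.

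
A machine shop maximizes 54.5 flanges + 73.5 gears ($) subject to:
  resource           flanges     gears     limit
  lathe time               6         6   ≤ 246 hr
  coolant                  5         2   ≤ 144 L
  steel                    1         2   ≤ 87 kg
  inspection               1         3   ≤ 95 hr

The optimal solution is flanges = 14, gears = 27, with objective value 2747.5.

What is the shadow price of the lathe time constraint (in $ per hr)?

Check each constraint at x*: lathe time 246/246 (tight); coolant 124/144 (slack 20); steel 68/87 (slack 19); inspection 95/95 (tight).
Slack constraints have shadow price 0 (complementary slackness).
Dual feasibility on the basic columns requires 6·y_lathe time + 1·y_inspection = 54.5, 6·y_lathe time + 3·y_inspection = 73.5.
This yields shadow prices y_lathe time = 7.5, y_inspection = 9.5.
Shadow price of lathe time = 7.5.

7.5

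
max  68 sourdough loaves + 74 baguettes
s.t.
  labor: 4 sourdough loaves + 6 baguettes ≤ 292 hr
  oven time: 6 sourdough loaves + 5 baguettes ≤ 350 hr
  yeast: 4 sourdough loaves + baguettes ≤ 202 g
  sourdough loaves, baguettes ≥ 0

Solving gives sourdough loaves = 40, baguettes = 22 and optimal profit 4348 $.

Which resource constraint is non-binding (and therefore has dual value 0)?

labor: 292/292 (binding)
oven time: 350/350 (binding)
yeast: 182/202 (slack 20)
By complementary slackness, a constraint with positive slack has shadow price 0 → yeast.

yeast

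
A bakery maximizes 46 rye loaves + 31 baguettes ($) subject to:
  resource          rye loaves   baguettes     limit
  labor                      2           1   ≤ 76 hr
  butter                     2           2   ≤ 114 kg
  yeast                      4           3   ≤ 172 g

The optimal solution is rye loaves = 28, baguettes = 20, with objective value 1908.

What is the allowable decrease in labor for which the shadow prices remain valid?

18

Binding constraints: labor, yeast. The basis is B = [[2,1],[4,3]] with det 2.
Per unit decrease in labor, x* moves by d = (-1.5, 2).
The basis stays optimal until butter becomes binding; allowable decrease = 18 hr.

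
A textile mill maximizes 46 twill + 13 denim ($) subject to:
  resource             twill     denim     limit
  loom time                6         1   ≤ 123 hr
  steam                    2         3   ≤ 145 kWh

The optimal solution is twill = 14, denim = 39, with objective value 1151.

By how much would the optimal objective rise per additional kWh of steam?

2

Both loom time and steam are binding at x*.
The binding rows give the dual system: 6·y_loom time + 2·y_steam = 46 and 1·y_loom time + 3·y_steam = 13.
This yields shadow prices y_loom time = 7, y_steam = 2.
Shadow price of steam = 2.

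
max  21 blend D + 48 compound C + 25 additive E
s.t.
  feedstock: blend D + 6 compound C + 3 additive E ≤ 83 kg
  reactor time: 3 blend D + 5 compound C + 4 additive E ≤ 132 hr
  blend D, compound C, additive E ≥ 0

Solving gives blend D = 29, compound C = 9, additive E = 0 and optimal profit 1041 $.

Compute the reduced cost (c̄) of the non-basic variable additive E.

-8

Both feedstock and reactor time are binding at x*.
Dual feasibility on the basic columns requires 1·y_feedstock + 3·y_reactor time = 21, 6·y_feedstock + 5·y_reactor time = 48.
→ y_feedstock = 3 and y_reactor time = 6.
Reduced cost of additive E: c₃ − yᵀa₃ = 25 − (3·3 + 6·4) = 25 − 33 = -8.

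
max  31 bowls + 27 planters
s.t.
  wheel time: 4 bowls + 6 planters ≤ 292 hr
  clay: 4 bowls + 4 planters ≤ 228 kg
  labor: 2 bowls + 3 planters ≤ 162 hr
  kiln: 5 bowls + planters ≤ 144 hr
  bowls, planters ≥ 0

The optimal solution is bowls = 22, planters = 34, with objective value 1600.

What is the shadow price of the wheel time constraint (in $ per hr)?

4

At the optimum: wheel time uses 292 of 292 (binding); clay uses 224 of 228 (slack = 4); labor uses 146 of 162 (slack = 16); kiln uses 144 of 144 (binding).
By complementary slackness, y = 0 for the non-binding constraints.
Dual feasibility on the basic columns requires 4·y_wheel time + 5·y_kiln = 31, 6·y_wheel time + 1·y_kiln = 27.
→ y_wheel time = 4 and y_kiln = 3.
Shadow price of wheel time = 4.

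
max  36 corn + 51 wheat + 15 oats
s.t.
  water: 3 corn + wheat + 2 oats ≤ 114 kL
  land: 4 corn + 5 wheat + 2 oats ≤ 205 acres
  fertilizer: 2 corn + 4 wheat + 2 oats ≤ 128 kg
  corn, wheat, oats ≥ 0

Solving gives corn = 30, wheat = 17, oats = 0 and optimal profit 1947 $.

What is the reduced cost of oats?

-7

Check each constraint at x*: water 107/114 (slack 7); land 205/205 (tight); fertilizer 128/128 (tight).
By complementary slackness, y = 0 for the non-binding constraint.
From A_Bᵀ y = c: 4·y_land + 2·y_fertilizer = 36; 5·y_land + 4·y_fertilizer = 51.
This yields shadow prices y_land = 7, y_fertilizer = 4.
Reduced cost of oats: c₃ − yᵀa₃ = 15 − (7·2 + 4·2) = 15 − 22 = -7.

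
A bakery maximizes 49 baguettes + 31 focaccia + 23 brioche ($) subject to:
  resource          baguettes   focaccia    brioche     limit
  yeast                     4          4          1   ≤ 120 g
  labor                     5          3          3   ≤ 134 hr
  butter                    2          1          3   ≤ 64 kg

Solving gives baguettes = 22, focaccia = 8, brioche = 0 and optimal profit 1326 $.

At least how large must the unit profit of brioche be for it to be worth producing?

28

Binding: yeast and labor. Non-binding: butter (12 unused).
Slack constraints have shadow price 0 (complementary slackness).
From A_Bᵀ y = c: 4·y_yeast + 5·y_labor = 49; 4·y_yeast + 3·y_labor = 31.
Solving: y_yeast = 1, y_labor = 9.
brioche enters the basis when its profit ≥ yᵀa₃ = 1·1 + 9·3 = 28.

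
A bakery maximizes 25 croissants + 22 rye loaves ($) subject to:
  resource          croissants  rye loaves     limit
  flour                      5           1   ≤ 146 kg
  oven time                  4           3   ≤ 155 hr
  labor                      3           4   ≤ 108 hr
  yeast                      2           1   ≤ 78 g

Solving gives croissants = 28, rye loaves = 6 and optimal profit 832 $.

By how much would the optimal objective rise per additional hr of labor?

Binding: flour and labor. Non-binding: oven time (25 unused), yeast (16 unused).
Slack constraints have shadow price 0 (complementary slackness).
The binding rows give the dual system: 5·y_flour + 3·y_labor = 25 and 1·y_flour + 4·y_labor = 22.
This yields shadow prices y_flour = 2, y_labor = 5.
Shadow price of labor = 5.

5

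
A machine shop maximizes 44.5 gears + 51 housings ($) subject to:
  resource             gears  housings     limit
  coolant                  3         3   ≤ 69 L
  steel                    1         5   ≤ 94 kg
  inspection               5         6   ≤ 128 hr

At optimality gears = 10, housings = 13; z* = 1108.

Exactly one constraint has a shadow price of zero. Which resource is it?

steel

coolant: 69/69 (binding)
steel: 75/94 (slack 19)
inspection: 128/128 (binding)
By complementary slackness, a constraint with positive slack has shadow price 0 → steel.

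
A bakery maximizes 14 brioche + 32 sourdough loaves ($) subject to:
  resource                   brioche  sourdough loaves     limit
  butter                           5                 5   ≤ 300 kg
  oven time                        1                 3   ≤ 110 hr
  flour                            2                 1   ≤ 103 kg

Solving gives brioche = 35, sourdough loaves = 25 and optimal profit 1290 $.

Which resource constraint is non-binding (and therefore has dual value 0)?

butter: 300/300 (binding)
oven time: 110/110 (binding)
flour: 95/103 (slack 8)
By complementary slackness, a constraint with positive slack has shadow price 0 → flour.

flour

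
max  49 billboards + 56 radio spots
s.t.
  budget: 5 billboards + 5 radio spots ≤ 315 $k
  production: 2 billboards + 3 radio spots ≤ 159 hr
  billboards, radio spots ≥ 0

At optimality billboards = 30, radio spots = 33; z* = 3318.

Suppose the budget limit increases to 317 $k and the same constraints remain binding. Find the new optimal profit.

3332

Both budget and production are binding at x*.
Dual feasibility on the basic columns requires 5·y_budget + 2·y_production = 49, 5·y_budget + 3·y_production = 56.
→ y_budget = 7 and y_production = 7.
Δz = y_budget·Δb = 7 × (2) = 14, so new z* = 3318 + 14 = 3332.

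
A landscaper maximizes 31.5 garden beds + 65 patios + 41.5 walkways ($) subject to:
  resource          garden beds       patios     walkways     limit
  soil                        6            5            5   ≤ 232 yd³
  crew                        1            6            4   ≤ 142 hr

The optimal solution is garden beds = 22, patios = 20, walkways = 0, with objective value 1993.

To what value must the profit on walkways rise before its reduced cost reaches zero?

50

At the optimum: soil uses 232 of 232 (binding); crew uses 142 of 142 (binding).
Dual feasibility on the basic columns requires 6·y_soil + 1·y_crew = 31.5, 5·y_soil + 6·y_crew = 65.
This yields shadow prices y_soil = 4, y_crew = 7.5.
walkways enters the basis when its profit ≥ yᵀa₃ = 4·5 + 7.5·4 = 50.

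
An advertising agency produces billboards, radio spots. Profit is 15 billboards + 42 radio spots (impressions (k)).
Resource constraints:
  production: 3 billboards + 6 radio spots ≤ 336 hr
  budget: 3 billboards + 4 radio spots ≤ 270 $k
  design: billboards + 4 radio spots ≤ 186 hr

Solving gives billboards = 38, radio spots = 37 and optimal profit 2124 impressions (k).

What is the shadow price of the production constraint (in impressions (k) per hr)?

At the optimum: production uses 336 of 336 (binding); budget uses 262 of 270 (slack = 8); design uses 186 of 186 (binding).
By complementary slackness, y = 0 for the non-binding constraint.
The binding rows give the dual system: 3·y_production + 1·y_design = 15 and 6·y_production + 4·y_design = 42.
Solving: y_production = 3, y_design = 6.
Shadow price of production = 3.

3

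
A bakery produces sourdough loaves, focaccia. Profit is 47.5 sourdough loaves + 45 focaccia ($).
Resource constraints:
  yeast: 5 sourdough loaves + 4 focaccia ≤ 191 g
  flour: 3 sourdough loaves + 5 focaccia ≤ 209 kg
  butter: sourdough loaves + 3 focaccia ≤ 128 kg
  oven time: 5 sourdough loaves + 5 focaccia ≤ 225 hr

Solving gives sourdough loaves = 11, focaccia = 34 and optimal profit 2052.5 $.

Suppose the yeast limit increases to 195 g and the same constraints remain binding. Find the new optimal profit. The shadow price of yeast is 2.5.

Δb = 4, so new z* = 2052.5 + (2.5)·(4) = 2052.5 + 10 = 2062.5.

2062.5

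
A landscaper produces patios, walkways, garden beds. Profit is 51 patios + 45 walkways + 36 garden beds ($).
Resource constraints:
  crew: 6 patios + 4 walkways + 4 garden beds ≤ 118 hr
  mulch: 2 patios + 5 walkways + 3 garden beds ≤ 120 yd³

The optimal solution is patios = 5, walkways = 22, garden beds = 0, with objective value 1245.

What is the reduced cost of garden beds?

-3

At the optimum: crew uses 118 of 118 (binding); mulch uses 120 of 120 (binding).
From A_Bᵀ y = c: 6·y_crew + 2·y_mulch = 51; 4·y_crew + 5·y_mulch = 45.
Solving: y_crew = 7.5, y_mulch = 3.
Reduced cost of garden beds: c₃ − yᵀa₃ = 36 − (7.5·4 + 3·3) = 36 − 39 = -3.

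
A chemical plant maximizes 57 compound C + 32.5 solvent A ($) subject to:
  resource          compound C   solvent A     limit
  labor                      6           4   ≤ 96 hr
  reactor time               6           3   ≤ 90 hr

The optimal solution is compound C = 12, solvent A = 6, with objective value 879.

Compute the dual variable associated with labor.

4

At the optimum: labor uses 96 of 96 (binding); reactor time uses 90 of 90 (binding).
Dual feasibility on the basic columns requires 6·y_labor + 6·y_reactor time = 57, 4·y_labor + 3·y_reactor time = 32.5.
Solving: y_labor = 4, y_reactor time = 5.5.
Shadow price of labor = 4.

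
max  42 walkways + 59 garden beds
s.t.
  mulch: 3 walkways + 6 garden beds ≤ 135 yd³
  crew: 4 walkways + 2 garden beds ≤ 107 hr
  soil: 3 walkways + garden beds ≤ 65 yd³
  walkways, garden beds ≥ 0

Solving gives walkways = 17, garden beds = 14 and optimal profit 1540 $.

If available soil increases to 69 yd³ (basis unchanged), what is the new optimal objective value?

1560

Check each constraint at x*: mulch 135/135 (tight); crew 96/107 (slack 11); soil 65/65 (tight).
Since crew is not tight, its dual is 0.
From A_Bᵀ y = c: 3·y_mulch + 3·y_soil = 42; 6·y_mulch + 1·y_soil = 59.
→ y_mulch = 9 and y_soil = 5.
Δz = y_soil·Δb = 5 × (4) = 20, so new z* = 1540 + 20 = 1560.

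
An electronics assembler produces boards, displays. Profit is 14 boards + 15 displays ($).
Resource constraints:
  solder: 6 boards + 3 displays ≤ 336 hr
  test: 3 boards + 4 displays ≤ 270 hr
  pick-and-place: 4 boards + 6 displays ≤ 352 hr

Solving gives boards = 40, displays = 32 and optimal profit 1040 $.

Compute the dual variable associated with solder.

Binding: solder and pick-and-place. Non-binding: test (22 unused).
Since test is not tight, its dual is 0.
Dual feasibility on the basic columns requires 6·y_solder + 4·y_pick-and-place = 14, 3·y_solder + 6·y_pick-and-place = 15.
→ y_solder = 1 and y_pick-and-place = 2.
Shadow price of solder = 1.

1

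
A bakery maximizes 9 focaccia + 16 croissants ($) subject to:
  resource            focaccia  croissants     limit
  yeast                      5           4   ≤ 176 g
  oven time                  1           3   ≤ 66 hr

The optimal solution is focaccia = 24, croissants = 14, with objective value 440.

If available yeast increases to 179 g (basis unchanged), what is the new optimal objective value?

443

Both yeast and oven time are binding at x*.
Dual feasibility on the basic columns requires 5·y_yeast + 1·y_oven time = 9, 4·y_yeast + 3·y_oven time = 16.
→ y_yeast = 1 and y_oven time = 4.
Δz = y_yeast·Δb = 1 × (3) = 3, so new z* = 440 + 3 = 443.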